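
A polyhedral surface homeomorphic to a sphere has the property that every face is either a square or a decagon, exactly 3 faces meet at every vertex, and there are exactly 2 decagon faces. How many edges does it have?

Let x be the number of squares; then F = 2 + x.
Edge–face incidences: 2E = 10·2 + 4·x = 20 + 4x.
Every vertex has degree 3, so 3V = 2E.
Euler: V − E + F = 2 ⇒ (2E)/3 − E + (2 + x) = 2.
Multiply by 6: 2·(2E) − 3·(2E) + 6·(2 + x) = 12, i.e. 12 + 6x − (20 + 4x) = 12.
Collecting terms: 2x − 8 = 12, so 2x = 20, so x = 10.
Then 2E = 20 + 4·10 = 60, so E = 30, V = 2E/3 = 20, F = 2 + 10 = 12.

30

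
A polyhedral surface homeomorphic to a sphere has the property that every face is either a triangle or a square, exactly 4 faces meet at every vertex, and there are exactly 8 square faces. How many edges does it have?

28

Let x be the number of triangles; then F = 8 + x.
Edge–face incidences: 2E = 4·8 + 3·x = 32 + 3x.
Every vertex has degree 4, so 4V = 2E.
Euler: V − E + F = 2 ⇒ (2E)/4 − E + (8 + x) = 2.
Multiply by 8: 2·(2E) − 4·(2E) + 8·(8 + x) = 16, i.e. 64 + 8x − 2·(32 + 3x) = 16.
Collecting terms: 2x = 16, so x = 8.
Then 2E = 32 + 3·8 = 56, so E = 28, V = 2E/4 = 14, F = 8 + 8 = 16.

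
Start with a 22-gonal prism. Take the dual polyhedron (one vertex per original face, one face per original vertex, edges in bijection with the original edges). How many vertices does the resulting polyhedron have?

24

The base solid has V = 44, E = 66, F = 24.
The dual swaps V and F and preserves E: V′ = F = 24, E′ = E = 66, F′ = V = 44.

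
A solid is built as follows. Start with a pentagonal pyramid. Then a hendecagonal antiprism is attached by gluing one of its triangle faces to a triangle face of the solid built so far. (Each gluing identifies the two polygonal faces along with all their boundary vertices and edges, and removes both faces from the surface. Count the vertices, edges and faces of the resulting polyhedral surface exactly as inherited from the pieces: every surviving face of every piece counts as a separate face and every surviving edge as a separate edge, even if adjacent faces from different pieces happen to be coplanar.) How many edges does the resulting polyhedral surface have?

51

A pentagonal pyramid: V=6, E=10, F=6.
Attach a hendecagonal antiprism (V=22, E=44, F=24) along a 3-gon: merge 3 vertices and 3 edges, delete both glued faces → V=25, E=51, F=28.
Check: V − E + F = 25 − 51 + 28 = 2.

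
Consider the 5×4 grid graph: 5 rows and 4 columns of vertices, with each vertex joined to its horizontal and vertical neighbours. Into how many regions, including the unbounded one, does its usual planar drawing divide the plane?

The grid has V = 5·4 = 20 vertices and E = 5·3 + 4·4 = 31 edges.
F = 2 − V + E = 2 − 20 + 31 = 13.

13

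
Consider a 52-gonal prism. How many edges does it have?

156

A prism on an n-gon has two n-gon bases and n rectangular sides: V = 2·52 = 104, E = 3·52 = 156, F = 52 + 2 = 54.
Check: V − E + F = 104 − 156 + 54 = 2.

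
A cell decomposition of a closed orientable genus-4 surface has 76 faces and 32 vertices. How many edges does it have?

114

For a closed orientable surface of genus 4, χ = 2 − 2·4 = -6.
E = V + F − (-6) = 32 + 76 − (-6) = 114.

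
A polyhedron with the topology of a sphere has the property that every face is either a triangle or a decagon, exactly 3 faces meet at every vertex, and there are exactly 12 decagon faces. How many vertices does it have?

60

Let x be the number of triangles; then F = 12 + x.
Edge–face incidences: 2E = 10·12 + 3·x = 120 + 3x.
Every vertex has degree 3, so 3V = 2E.
Euler: V − E + F = 2 ⇒ (2E)/3 − E + (12 + x) = 2.
Multiply by 6: 2·(2E) − 3·(2E) + 6·(12 + x) = 12, i.e. 72 + 6x − (120 + 3x) = 12.
Collecting terms: 3x − 48 = 12, so 3x = 60, so x = 20.
Then 2E = 120 + 3·20 = 180, so E = 90, V = 2E/3 = 60, F = 12 + 20 = 32.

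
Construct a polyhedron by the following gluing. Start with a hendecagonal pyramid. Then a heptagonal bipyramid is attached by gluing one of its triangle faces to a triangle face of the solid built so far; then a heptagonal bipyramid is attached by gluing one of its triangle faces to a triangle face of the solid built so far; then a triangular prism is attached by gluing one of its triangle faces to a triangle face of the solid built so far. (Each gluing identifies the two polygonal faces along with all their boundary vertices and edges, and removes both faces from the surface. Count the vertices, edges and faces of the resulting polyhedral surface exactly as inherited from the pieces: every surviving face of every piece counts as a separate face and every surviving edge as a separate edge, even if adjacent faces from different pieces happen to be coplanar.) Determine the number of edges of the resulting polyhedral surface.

A hendecagonal pyramid: V=12, E=22, F=12.
Attach a heptagonal bipyramid (V=9, E=21, F=14) along a 3-gon: merge 3 vertices and 3 edges, delete both glued faces → V=18, E=40, F=24.
Attach a heptagonal bipyramid (V=9, E=21, F=14) along a 3-gon: merge 3 vertices and 3 edges, delete both glued faces → V=24, E=58, F=36.
Attach a triangular prism (V=6, E=9, F=5) along a 3-gon: merge 3 vertices and 3 edges, delete both glued faces → V=27, E=64, F=39.
Check: V − E + F = 27 − 64 + 39 = 2.

64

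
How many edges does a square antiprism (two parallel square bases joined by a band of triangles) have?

An antiprism on an n-gon has two n-gon caps and 2n triangles: V = 2·4 = 8, E = 4·4 = 16, F = 2·4 + 2 = 10.
Check: V − E + F = 8 − 16 + 10 = 2.

16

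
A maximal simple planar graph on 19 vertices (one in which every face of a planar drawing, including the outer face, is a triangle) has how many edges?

In a plane triangulation 3F = 2E and V − E + F = 2, so E = 3V − 6 = 3·19 − 6 = 51.

51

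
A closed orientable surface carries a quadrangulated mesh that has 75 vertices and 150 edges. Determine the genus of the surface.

1

Every face is a square and each edge borders two faces, so 4F = 2·150, giving F = 75.
χ = V − E + F = 75 − 150 + 75 = 0.
For a closed orientable surface χ = 2 − 2g, so g = (2 − (0))/2 = 1.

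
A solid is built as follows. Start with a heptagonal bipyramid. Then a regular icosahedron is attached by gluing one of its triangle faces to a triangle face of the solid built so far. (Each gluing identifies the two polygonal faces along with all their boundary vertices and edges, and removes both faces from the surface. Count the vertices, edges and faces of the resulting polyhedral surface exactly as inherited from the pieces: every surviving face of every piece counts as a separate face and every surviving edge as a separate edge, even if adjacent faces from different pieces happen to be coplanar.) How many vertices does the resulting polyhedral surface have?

18

A heptagonal bipyramid: V=9, E=21, F=14.
Attach a regular icosahedron (V=12, E=30, F=20) along a 3-gon: merge 3 vertices and 3 edges, delete both glued faces → V=18, E=48, F=32.
Check: V − E + F = 18 − 48 + 32 = 2.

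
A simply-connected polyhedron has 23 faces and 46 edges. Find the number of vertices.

25

Here V − E + F = 2.
V = 2 + E − F = 2 + 46 − 23 = 25.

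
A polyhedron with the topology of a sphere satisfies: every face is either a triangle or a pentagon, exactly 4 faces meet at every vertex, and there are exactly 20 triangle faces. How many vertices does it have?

Let x be the number of pentagons; then F = 20 + x.
Edge–face incidences: 2E = 3·20 + 5·x = 60 + 5x.
Every vertex has degree 4, so 4V = 2E.
Euler: V − E + F = 2 ⇒ (2E)/4 − E + (20 + x) = 2.
Multiply by 8: 2·(2E) − 4·(2E) + 8·(20 + x) = 16, i.e. 160 + 8x − 2·(60 + 5x) = 16.
Collecting terms: −2x + 40 = 16, so −2x = −24, so x = 12.
Then 2E = 60 + 5·12 = 120, so E = 60, V = 2E/4 = 30, F = 20 + 12 = 32.

30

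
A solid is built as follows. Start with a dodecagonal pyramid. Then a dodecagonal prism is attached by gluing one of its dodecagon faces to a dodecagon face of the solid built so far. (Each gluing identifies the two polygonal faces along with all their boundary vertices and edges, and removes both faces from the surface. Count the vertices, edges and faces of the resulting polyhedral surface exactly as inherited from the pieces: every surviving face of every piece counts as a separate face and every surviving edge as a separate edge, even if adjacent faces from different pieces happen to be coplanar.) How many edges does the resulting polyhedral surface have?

48

A dodecagonal pyramid: V=13, E=24, F=13.
Attach a dodecagonal prism (V=24, E=36, F=14) along a 12-gon: merge 12 vertices and 12 edges, delete both glued faces → V=25, E=48, F=25.
Check: V − E + F = 25 − 48 + 25 = 2.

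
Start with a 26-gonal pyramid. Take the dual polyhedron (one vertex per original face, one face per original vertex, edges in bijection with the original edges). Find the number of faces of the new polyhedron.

27

The base solid has V = 27, E = 52, F = 27.
The dual swaps V and F and preserves E: V′ = F = 27, E′ = E = 52, F′ = V = 27.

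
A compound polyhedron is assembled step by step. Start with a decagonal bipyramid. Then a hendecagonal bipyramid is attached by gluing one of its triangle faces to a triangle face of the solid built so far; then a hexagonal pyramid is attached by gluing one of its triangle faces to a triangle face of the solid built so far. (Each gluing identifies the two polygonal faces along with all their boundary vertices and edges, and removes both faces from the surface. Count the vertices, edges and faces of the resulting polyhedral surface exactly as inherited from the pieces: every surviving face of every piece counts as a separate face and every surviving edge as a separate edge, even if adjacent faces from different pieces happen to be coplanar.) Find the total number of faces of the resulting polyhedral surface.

A decagonal bipyramid: V=12, E=30, F=20.
Attach a hendecagonal bipyramid (V=13, E=33, F=22) along a 3-gon: merge 3 vertices and 3 edges, delete both glued faces → V=22, E=60, F=40.
Attach a hexagonal pyramid (V=7, E=12, F=7) along a 3-gon: merge 3 vertices and 3 edges, delete both glued faces → V=26, E=69, F=45.
Check: V − E + F = 26 − 69 + 45 = 2.

45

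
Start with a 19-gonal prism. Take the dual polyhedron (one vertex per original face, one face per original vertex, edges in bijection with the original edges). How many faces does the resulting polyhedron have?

38

The base solid has V = 38, E = 57, F = 21.
The dual swaps V and F and preserves E: V′ = F = 21, E′ = E = 57, F′ = V = 38.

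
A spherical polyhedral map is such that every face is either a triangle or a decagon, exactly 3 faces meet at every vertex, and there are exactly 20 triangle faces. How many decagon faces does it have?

Let x be the number of decagons; then F = 20 + x.
Edge–face incidences: 2E = 3·20 + 10·x = 60 + 10x.
Every vertex has degree 3, so 3V = 2E.
Euler: V − E + F = 2 ⇒ (2E)/3 − E + (20 + x) = 2.
Multiply by 6: 2·(2E) − 3·(2E) + 6·(20 + x) = 12, i.e. 120 + 6x − (60 + 10x) = 12.
Collecting terms: −4x + 60 = 12, so −4x = −48, so x = 12.
Then 2E = 60 + 10·12 = 180, so E = 90, V = 2E/3 = 60, F = 20 + 12 = 32.

12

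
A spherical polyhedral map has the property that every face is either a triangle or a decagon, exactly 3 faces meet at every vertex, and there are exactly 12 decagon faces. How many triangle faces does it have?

Let x be the number of triangles; then F = 12 + x.
Edge–face incidences: 2E = 10·12 + 3·x = 120 + 3x.
Every vertex has degree 3, so 3V = 2E.
Euler: V − E + F = 2 ⇒ (2E)/3 − E + (12 + x) = 2.
Multiply by 6: 2·(2E) − 3·(2E) + 6·(12 + x) = 12, i.e. 72 + 6x − (120 + 3x) = 12.
Collecting terms: 3x − 48 = 12, so 3x = 60, so x = 20.
Then 2E = 120 + 3·20 = 180, so E = 90, V = 2E/3 = 60, F = 12 + 20 = 32.

20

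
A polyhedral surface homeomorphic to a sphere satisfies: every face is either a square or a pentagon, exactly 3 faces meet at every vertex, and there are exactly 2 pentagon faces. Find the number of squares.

5

Let x be the number of squares; then F = 2 + x.
Edge–face incidences: 2E = 5·2 + 4·x = 10 + 4x.
Every vertex has degree 3, so 3V = 2E.
Euler: V − E + F = 2 ⇒ (2E)/3 − E + (2 + x) = 2.
Multiply by 6: 2·(2E) − 3·(2E) + 6·(2 + x) = 12, i.e. 12 + 6x − (10 + 4x) = 12.
Collecting terms: 2x + 2 = 12, so 2x = 10, so x = 5.
Then 2E = 10 + 4·5 = 30, so E = 15, V = 2E/3 = 10, F = 2 + 5 = 7.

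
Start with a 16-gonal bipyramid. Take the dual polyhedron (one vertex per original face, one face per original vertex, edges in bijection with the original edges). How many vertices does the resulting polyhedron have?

The base solid has V = 18, E = 48, F = 32.
The dual swaps V and F and preserves E: V′ = F = 32, E′ = E = 48, F′ = V = 18.

32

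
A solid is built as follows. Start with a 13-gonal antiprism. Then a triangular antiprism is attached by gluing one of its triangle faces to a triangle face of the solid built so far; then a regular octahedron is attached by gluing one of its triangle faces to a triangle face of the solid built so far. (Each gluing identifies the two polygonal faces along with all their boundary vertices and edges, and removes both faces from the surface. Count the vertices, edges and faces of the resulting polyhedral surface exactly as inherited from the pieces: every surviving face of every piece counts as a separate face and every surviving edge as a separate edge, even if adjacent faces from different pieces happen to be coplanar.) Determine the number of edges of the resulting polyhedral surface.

A 13-gonal antiprism: V=26, E=52, F=28.
Attach a triangular antiprism (V=6, E=12, F=8) along a 3-gon: merge 3 vertices and 3 edges, delete both glued faces → V=29, E=61, F=34.
Attach a regular octahedron (V=6, E=12, F=8) along a 3-gon: merge 3 vertices and 3 edges, delete both glued faces → V=32, E=70, F=40.
Check: V − E + F = 32 − 70 + 40 = 2.

70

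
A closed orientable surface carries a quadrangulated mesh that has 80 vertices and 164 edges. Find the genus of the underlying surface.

Every face is a square and each edge borders two faces, so 4F = 2·164, giving F = 82.
χ = V − E + F = 80 − 164 + 82 = -2.
For a closed orientable surface χ = 2 − 2g, so g = (2 − (-2))/2 = 2.

2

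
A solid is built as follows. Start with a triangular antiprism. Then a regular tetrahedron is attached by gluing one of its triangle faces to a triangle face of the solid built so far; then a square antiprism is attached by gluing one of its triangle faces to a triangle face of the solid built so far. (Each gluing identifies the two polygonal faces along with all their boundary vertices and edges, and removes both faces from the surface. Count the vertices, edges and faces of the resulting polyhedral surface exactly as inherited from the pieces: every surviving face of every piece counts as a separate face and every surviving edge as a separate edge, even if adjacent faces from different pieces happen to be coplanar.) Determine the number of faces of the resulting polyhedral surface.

18

A triangular antiprism: V=6, E=12, F=8.
Attach a regular tetrahedron (V=4, E=6, F=4) along a 3-gon: merge 3 vertices and 3 edges, delete both glued faces → V=7, E=15, F=10.
Attach a square antiprism (V=8, E=16, F=10) along a 3-gon: merge 3 vertices and 3 edges, delete both glued faces → V=12, E=28, F=18.
Check: V − E + F = 12 − 28 + 18 = 2.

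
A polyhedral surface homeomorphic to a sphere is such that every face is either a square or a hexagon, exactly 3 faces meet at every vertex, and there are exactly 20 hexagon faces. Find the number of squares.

Let x be the number of squares; then F = 20 + x.
Edge–face incidences: 2E = 6·20 + 4·x = 120 + 4x.
Every vertex has degree 3, so 3V = 2E.
Euler: V − E + F = 2 ⇒ (2E)/3 − E + (20 + x) = 2.
Multiply by 6: 2·(2E) − 3·(2E) + 6·(20 + x) = 12, i.e. 120 + 6x − (120 + 4x) = 12.
Collecting terms: 2x = 12, so x = 6.
Then 2E = 120 + 4·6 = 144, so E = 72, V = 2E/3 = 48, F = 20 + 6 = 26.

6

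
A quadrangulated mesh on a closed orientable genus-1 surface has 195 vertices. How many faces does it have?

χ = 2 − 2·1 = 0, and every face is a square so 4F = 2E.
V − E + F = 0 with E = 4F/2 gives 195 − (4/2 − 1)·F = 0, so F = 195 and E = 390.

195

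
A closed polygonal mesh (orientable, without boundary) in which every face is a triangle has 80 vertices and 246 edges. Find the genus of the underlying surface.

2

Every face is a triangle and each edge borders two faces, so 3F = 2·246, giving F = 164.
χ = V − E + F = 80 − 246 + 164 = -2.
For a closed orientable surface χ = 2 − 2g, so g = (2 − (-2))/2 = 2.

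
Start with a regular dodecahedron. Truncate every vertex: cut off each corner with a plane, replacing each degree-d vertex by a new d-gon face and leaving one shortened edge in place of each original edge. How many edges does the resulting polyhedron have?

The base solid has V = 20, E = 30, F = 12.
Truncation replaces each original edge-end by a new vertex, so V′ = 2E = 60.
Each original edge survives, and each old vertex of degree d contributes d new edges; summing degrees gives Σd = 2E, so E′ = E + 2E = 3E = 90.
Each original face survives and each original vertex becomes one new face: F′ = F + V = 32.

90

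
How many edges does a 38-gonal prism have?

A prism on an n-gon has two n-gon bases and n rectangular sides: V = 2·38 = 76, E = 3·38 = 114, F = 38 + 2 = 40.
Check: V − E + F = 76 − 114 + 40 = 2.

114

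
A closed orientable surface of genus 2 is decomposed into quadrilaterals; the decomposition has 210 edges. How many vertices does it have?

103

χ = 2 − 2·2 = -2, and every face is a square so 4F = 2E.
F = 2E/4 = 105. Then V = -2 + E − F = -2 + 210 − 105 = 103.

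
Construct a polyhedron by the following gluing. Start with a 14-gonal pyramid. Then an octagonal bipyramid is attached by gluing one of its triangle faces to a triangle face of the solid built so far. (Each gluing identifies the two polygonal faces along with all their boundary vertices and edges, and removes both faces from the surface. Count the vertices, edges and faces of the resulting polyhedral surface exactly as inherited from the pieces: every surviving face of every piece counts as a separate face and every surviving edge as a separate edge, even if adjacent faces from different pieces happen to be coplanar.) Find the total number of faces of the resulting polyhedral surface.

A 14-gonal pyramid: V=15, E=28, F=15.
Attach an octagonal bipyramid (V=10, E=24, F=16) along a 3-gon: merge 3 vertices and 3 edges, delete both glued faces → V=22, E=49, F=29.
Check: V − E + F = 22 − 49 + 29 = 2.

29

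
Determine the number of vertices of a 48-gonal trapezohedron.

98

The n-trapezohedron (dual of the n-antiprism) has V = 2·48 + 2 = 98, E = 4·48 = 192, F = 2·48 = 96.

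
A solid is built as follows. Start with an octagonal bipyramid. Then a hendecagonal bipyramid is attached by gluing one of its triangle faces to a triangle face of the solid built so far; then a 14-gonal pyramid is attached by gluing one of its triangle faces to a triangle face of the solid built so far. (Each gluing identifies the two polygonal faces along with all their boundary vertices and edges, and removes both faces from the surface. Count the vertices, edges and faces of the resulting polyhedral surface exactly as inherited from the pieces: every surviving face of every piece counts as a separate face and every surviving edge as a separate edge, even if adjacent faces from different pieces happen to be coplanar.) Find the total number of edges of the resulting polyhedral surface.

An octagonal bipyramid: V=10, E=24, F=16.
Attach a hendecagonal bipyramid (V=13, E=33, F=22) along a 3-gon: merge 3 vertices and 3 edges, delete both glued faces → V=20, E=54, F=36.
Attach a 14-gonal pyramid (V=15, E=28, F=15) along a 3-gon: merge 3 vertices and 3 edges, delete both glued faces → V=32, E=79, F=49.
Check: V − E + F = 32 − 79 + 49 = 2.

79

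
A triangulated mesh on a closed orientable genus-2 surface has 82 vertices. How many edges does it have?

252

χ = 2 − 2·2 = -2, and every face is a triangle so 3F = 2E.
V − E + F = -2 with E = 3F/2 gives 82 − (3/2 − 1)·F = -2, so F = 168 and E = 252.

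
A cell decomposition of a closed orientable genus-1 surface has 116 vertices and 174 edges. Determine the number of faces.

58

For a closed orientable surface of genus 1, χ = 2 − 2·1 = 0.
F = 0 − V + E = 0 − 116 + 174 = 58.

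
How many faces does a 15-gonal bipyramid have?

30

A bipyramid over an n-gon has 2n triangular faces and n + 2 vertices: V = 15 + 2 = 17, E = 3·15 = 45, F = 2·15 = 30.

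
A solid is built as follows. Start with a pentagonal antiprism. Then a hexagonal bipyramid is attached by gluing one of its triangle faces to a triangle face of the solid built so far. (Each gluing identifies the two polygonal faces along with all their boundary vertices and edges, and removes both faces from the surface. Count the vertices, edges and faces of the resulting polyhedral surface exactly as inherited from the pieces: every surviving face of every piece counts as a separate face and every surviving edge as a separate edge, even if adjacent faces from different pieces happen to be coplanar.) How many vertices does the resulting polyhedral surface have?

15

A pentagonal antiprism: V=10, E=20, F=12.
Attach a hexagonal bipyramid (V=8, E=18, F=12) along a 3-gon: merge 3 vertices and 3 edges, delete both glued faces → V=15, E=35, F=22.
Check: V − E + F = 15 − 35 + 22 = 2.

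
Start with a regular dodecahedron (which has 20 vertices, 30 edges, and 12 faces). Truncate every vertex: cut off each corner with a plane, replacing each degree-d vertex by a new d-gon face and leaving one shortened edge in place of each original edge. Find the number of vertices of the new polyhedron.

Truncation replaces each original edge-end by a new vertex, so V′ = 2E = 60.
Each original edge survives, and each old vertex of degree d contributes d new edges; summing degrees gives Σd = 2E, so E′ = E + 2E = 3E = 90.
Each original face survives and each original vertex becomes one new face: F′ = F + V = 32.

60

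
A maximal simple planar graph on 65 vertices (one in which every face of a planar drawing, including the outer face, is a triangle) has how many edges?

189

In a plane triangulation 3F = 2E and V − E + F = 2, so E = 3V − 6 = 3·65 − 6 = 189.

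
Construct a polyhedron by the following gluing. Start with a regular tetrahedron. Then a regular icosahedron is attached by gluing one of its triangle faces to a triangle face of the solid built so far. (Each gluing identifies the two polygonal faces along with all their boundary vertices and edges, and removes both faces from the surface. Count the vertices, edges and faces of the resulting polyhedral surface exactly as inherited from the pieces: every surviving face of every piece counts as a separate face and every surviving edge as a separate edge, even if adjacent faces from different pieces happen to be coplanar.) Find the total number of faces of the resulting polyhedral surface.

A regular tetrahedron: V=4, E=6, F=4.
Attach a regular icosahedron (V=12, E=30, F=20) along a 3-gon: merge 3 vertices and 3 edges, delete both glued faces → V=13, E=33, F=22.
Check: V − E + F = 13 − 33 + 22 = 2.

22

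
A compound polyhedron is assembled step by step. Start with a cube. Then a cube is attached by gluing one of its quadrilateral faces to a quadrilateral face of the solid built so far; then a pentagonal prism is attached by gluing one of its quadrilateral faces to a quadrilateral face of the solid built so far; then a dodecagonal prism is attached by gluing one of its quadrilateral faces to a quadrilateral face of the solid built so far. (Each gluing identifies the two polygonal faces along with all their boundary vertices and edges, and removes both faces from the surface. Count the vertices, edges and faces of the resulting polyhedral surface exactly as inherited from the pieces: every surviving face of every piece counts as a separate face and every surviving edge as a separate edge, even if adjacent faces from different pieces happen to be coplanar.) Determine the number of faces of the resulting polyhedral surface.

27

A cube: V=8, E=12, F=6.
Attach a cube (V=8, E=12, F=6) along a 4-gon: merge 4 vertices and 4 edges, delete both glued faces → V=12, E=20, F=10.
Attach a pentagonal prism (V=10, E=15, F=7) along a 4-gon: merge 4 vertices and 4 edges, delete both glued faces → V=18, E=31, F=15.
Attach a dodecagonal prism (V=24, E=36, F=14) along a 4-gon: merge 4 vertices and 4 edges, delete both glued faces → V=38, E=63, F=27.
Check: V − E + F = 38 − 63 + 27 = 2.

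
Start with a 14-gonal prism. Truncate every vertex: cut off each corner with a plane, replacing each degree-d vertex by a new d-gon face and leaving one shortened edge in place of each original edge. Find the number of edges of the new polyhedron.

The base solid has V = 28, E = 42, F = 16.
Truncation replaces each original edge-end by a new vertex, so V′ = 2E = 84.
Each original edge survives, and each old vertex of degree d contributes d new edges; summing degrees gives Σd = 2E, so E′ = E + 2E = 3E = 126.
Each original face survives and each original vertex becomes one new face: F′ = F + V = 44.

126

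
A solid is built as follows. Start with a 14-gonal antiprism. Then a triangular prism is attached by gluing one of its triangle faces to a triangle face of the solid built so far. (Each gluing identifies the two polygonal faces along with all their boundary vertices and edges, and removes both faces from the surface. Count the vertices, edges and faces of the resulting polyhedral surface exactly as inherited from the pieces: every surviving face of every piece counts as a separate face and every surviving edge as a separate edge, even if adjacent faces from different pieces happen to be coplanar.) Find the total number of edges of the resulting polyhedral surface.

A 14-gonal antiprism: V=28, E=56, F=30.
Attach a triangular prism (V=6, E=9, F=5) along a 3-gon: merge 3 vertices and 3 edges, delete both glued faces → V=31, E=62, F=33.
Check: V − E + F = 31 − 62 + 33 = 2.

62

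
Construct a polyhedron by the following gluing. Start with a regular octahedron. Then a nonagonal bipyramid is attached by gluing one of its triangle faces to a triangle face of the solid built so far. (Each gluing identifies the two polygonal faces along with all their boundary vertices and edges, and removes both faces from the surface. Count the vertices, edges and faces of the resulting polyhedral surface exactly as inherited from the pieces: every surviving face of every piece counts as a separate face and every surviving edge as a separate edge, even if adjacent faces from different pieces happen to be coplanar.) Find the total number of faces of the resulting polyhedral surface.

A regular octahedron: V=6, E=12, F=8.
Attach a nonagonal bipyramid (V=11, E=27, F=18) along a 3-gon: merge 3 vertices and 3 edges, delete both glued faces → V=14, E=36, F=24.
Check: V − E + F = 14 − 36 + 24 = 2.

24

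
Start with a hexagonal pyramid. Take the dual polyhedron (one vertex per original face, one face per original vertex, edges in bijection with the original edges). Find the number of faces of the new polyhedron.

The base solid has V = 7, E = 12, F = 7.
The dual swaps V and F and preserves E: V′ = F = 7, E′ = E = 12, F′ = V = 7.

7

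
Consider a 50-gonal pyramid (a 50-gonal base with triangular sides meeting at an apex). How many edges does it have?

A pyramid on an n-gon base has one n-gon and n triangles: V = 50 + 1 = 51, E = 2·50 = 100, F = 50 + 1 = 51.
Check: V − E + F = 51 − 100 + 51 = 2.

100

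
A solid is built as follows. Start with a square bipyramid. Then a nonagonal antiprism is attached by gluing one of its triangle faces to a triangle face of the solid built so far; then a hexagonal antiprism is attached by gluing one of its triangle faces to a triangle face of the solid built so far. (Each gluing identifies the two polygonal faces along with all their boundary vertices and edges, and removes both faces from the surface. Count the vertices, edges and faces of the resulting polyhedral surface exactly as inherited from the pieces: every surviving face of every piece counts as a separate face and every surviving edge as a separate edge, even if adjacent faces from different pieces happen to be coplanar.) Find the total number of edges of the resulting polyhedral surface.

A square bipyramid: V=6, E=12, F=8.
Attach a nonagonal antiprism (V=18, E=36, F=20) along a 3-gon: merge 3 vertices and 3 edges, delete both glued faces → V=21, E=45, F=26.
Attach a hexagonal antiprism (V=12, E=24, F=14) along a 3-gon: merge 3 vertices and 3 edges, delete both glued faces → V=30, E=66, F=38.
Check: V − E + F = 30 − 66 + 38 = 2.

66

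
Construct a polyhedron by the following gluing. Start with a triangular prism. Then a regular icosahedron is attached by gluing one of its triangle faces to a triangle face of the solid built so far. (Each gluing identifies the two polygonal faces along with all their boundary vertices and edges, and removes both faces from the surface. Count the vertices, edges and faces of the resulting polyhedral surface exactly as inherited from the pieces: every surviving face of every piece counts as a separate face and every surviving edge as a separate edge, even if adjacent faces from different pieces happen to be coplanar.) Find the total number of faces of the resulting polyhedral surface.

A triangular prism: V=6, E=9, F=5.
Attach a regular icosahedron (V=12, E=30, F=20) along a 3-gon: merge 3 vertices and 3 edges, delete both glued faces → V=15, E=36, F=23.
Check: V − E + F = 15 − 36 + 23 = 2.

23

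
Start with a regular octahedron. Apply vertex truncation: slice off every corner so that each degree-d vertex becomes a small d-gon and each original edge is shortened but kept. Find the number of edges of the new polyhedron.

The base solid has V = 6, E = 12, F = 8.
Truncation replaces each original edge-end by a new vertex, so V′ = 2E = 24.
Each original edge survives, and each old vertex of degree d contributes d new edges; summing degrees gives Σd = 2E, so E′ = E + 2E = 3E = 36.
Each original face survives and each original vertex becomes one new face: F′ = F + V = 14.

36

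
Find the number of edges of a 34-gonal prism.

A prism on an n-gon has two n-gon bases and n rectangular sides: V = 2·34 = 68, E = 3·34 = 102, F = 34 + 2 = 36.

102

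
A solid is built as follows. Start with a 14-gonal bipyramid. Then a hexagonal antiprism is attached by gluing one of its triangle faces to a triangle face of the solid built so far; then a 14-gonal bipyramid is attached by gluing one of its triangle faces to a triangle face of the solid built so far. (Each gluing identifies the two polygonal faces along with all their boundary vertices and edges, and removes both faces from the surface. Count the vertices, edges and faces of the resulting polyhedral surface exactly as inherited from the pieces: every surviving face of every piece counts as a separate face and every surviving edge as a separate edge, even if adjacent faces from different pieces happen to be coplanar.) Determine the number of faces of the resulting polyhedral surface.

66

A 14-gonal bipyramid: V=16, E=42, F=28.
Attach a hexagonal antiprism (V=12, E=24, F=14) along a 3-gon: merge 3 vertices and 3 edges, delete both glued faces → V=25, E=63, F=40.
Attach a 14-gonal bipyramid (V=16, E=42, F=28) along a 3-gon: merge 3 vertices and 3 edges, delete both glued faces → V=38, E=102, F=66.
Check: V − E + F = 38 − 102 + 66 = 2.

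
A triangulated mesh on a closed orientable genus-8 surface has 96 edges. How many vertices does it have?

18

χ = 2 − 2·8 = -14, and every face is a triangle so 3F = 2E.
F = 2E/3 = 64. Then V = -14 + E − F = -14 + 96 − 64 = 18.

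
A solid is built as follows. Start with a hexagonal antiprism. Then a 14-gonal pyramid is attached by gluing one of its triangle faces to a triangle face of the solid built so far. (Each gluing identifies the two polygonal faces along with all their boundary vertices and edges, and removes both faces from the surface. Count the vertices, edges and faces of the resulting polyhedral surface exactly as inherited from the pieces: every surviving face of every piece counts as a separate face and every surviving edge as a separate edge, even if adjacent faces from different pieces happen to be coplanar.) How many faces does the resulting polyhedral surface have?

A hexagonal antiprism: V=12, E=24, F=14.
Attach a 14-gonal pyramid (V=15, E=28, F=15) along a 3-gon: merge 3 vertices and 3 edges, delete both glued faces → V=24, E=49, F=27.
Check: V − E + F = 24 − 49 + 27 = 2.

27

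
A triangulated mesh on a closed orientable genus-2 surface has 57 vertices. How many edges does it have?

χ = 2 − 2·2 = -2, and every face is a triangle so 3F = 2E.
V − E + F = -2 with E = 3F/2 gives 57 − (3/2 − 1)·F = -2, so F = 118 and E = 177.

177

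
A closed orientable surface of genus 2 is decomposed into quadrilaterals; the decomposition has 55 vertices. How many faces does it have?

χ = 2 − 2·2 = -2, and every face is a square so 4F = 2E.
V − E + F = -2 with E = 4F/2 gives 55 − (4/2 − 1)·F = -2, so F = 57 and E = 114.

57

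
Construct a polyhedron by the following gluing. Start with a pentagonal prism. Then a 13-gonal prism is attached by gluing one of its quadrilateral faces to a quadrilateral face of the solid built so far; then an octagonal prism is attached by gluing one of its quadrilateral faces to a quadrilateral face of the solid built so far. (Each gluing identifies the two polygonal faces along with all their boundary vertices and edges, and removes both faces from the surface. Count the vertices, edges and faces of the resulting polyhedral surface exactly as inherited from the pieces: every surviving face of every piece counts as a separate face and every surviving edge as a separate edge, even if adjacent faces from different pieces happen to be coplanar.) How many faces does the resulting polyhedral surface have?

28

A pentagonal prism: V=10, E=15, F=7.
Attach a 13-gonal prism (V=26, E=39, F=15) along a 4-gon: merge 4 vertices and 4 edges, delete both glued faces → V=32, E=50, F=20.
Attach an octagonal prism (V=16, E=24, F=10) along a 4-gon: merge 4 vertices and 4 edges, delete both glued faces → V=44, E=70, F=28.
Check: V − E + F = 44 − 70 + 28 = 2.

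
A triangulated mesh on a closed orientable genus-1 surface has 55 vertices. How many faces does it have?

110

χ = 2 − 2·1 = 0, and every face is a triangle so 3F = 2E.
V − E + F = 0 with E = 3F/2 gives 55 − (3/2 − 1)·F = 0, so F = 110 and E = 165.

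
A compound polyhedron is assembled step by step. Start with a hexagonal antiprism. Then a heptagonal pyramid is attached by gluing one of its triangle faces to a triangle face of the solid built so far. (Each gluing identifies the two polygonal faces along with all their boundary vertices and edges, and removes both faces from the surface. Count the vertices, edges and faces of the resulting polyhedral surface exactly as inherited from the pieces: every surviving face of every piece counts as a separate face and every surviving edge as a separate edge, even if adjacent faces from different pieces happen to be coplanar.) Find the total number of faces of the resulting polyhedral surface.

20

A hexagonal antiprism: V=12, E=24, F=14.
Attach a heptagonal pyramid (V=8, E=14, F=8) along a 3-gon: merge 3 vertices and 3 edges, delete both glued faces → V=17, E=35, F=20.
Check: V − E + F = 17 − 35 + 20 = 2.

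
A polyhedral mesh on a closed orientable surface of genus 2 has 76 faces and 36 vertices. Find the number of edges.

114

For a closed orientable surface of genus 2, χ = 2 − 2·2 = -2.
E = V + F − (-2) = 36 + 76 − (-2) = 114.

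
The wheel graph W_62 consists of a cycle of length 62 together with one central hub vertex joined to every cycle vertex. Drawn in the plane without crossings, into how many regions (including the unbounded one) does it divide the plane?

63

W_62 has V = 62 + 1 = 63 vertices and E = 2·62 = 124 edges.
By Euler's formula F = 2 − V + E = 2 − 63 + 124 = 63.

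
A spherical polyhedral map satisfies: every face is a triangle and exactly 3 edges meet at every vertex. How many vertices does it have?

4

Each face has 3 edges and each edge borders two faces, so 2E = 3F.
Each vertex has degree 3, so 3V = 2E and hence V = 3F/3.
Euler: V − E + F = 2 ⇒ (3F/3) − (3F/2) + F = 2.
Multiply by 6: (6 − 9 + 6)F = 12, i.e. 3F = 12.
So F = 4, E = 3·4/2 = 6, V = 3·4/3 = 4.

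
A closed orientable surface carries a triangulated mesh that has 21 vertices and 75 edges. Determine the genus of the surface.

Every face is a triangle and each edge borders two faces, so 3F = 2·75, giving F = 50.
χ = V − E + F = 21 − 75 + 50 = -4.
For a closed orientable surface χ = 2 − 2g, so g = (2 − (-4))/2 = 3.

3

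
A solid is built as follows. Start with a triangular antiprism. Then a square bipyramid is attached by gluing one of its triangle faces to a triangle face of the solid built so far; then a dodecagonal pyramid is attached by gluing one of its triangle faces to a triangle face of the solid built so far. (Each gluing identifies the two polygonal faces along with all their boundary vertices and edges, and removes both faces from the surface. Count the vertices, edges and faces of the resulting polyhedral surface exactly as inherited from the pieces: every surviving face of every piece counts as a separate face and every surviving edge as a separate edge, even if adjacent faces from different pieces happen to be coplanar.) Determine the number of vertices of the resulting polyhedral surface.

19

A triangular antiprism: V=6, E=12, F=8.
Attach a square bipyramid (V=6, E=12, F=8) along a 3-gon: merge 3 vertices and 3 edges, delete both glued faces → V=9, E=21, F=14.
Attach a dodecagonal pyramid (V=13, E=24, F=13) along a 3-gon: merge 3 vertices and 3 edges, delete both glued faces → V=19, E=42, F=25.
Check: V − E + F = 19 − 42 + 25 = 2.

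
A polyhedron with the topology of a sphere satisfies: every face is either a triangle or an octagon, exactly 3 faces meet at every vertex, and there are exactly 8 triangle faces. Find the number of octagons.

Let x be the number of octagons; then F = 8 + x.
Edge–face incidences: 2E = 3·8 + 8·x = 24 + 8x.
Every vertex has degree 3, so 3V = 2E.
Euler: V − E + F = 2 ⇒ (2E)/3 − E + (8 + x) = 2.
Multiply by 6: 2·(2E) − 3·(2E) + 6·(8 + x) = 12, i.e. 48 + 6x − (24 + 8x) = 12.
Collecting terms: −2x + 24 = 12, so −2x = −12, so x = 6.
Then 2E = 24 + 8·6 = 72, so E = 36, V = 2E/3 = 24, F = 8 + 6 = 14.

6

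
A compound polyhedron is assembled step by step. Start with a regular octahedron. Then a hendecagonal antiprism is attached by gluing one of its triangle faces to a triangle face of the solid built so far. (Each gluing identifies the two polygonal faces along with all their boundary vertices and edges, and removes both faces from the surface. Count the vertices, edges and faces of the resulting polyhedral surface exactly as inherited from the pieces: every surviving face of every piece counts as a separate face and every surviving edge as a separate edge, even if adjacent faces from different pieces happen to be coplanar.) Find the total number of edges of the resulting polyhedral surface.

A regular octahedron: V=6, E=12, F=8.
Attach a hendecagonal antiprism (V=22, E=44, F=24) along a 3-gon: merge 3 vertices and 3 edges, delete both glued faces → V=25, E=53, F=30.
Check: V − E + F = 25 − 53 + 30 = 2.

53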